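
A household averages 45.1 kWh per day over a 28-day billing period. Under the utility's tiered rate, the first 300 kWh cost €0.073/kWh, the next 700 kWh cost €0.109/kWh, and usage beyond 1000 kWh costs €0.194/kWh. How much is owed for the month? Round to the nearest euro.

€149

Usage = 45.1 kWh/day × 28 days = 1262.8 kWh
First 300 kWh × €0.073 = €21.90
Next 700 kWh × €0.109 = €76.30
Remaining 262.8 kWh × €0.194 = €50.98
Total = €149.18 ≈ €149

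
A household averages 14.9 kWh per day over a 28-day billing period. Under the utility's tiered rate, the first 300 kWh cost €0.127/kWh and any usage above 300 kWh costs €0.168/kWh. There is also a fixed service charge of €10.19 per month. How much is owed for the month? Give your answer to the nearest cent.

Usage = 14.9 kWh/day × 28 days = 417.2 kWh
First 300 kWh × €0.127 = €38.10
Remaining 117.2 kWh × €0.168 = €19.69
Energy charge = €57.79; + service €10.19 = €67.98

€67.98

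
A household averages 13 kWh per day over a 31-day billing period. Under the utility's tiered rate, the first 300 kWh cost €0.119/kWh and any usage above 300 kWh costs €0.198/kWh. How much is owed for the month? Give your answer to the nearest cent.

€56.09

Usage = 13 kWh/day × 31 days = 403 kWh
First 300 kWh × €0.119 = €35.70
Remaining 103 kWh × €0.198 = €20.39
Total = €56.09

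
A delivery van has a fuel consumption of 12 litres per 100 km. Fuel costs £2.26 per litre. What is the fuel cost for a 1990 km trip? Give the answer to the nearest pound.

Fuel = 12 L/100 km × 1990 km / 100 = 238.8 L
Cost = 238.8 L × £2.26/L = £539.69 ≈ £540

£540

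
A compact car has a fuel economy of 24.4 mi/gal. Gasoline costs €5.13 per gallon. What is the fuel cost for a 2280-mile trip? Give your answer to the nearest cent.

Fuel = 2280 mi / 24.4 mpg = 93.44 gal
Cost = 93.44 gal × €5.13/gal = €479.36

€479.36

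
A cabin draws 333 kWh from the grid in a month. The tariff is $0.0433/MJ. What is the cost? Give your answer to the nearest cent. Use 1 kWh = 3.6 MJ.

$51.91

333 kWh × (3.6 MJ/kWh) = 1,199 MJ
Cost = 1,199 MJ × $0.0433/MJ = $51.91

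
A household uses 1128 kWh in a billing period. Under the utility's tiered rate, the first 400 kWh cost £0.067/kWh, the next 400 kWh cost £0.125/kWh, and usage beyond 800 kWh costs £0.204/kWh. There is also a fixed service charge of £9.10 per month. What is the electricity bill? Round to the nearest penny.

£152.81

First 400 kWh × £0.067 = £26.80
Next 400 kWh × £0.125 = £50.00
Remaining 328 kWh × £0.204 = £66.91
Energy charge = £143.71; + service £9.10 = £152.81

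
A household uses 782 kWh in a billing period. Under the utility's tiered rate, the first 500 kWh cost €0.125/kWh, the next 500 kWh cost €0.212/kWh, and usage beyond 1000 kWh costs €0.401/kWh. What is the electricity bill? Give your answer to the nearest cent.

First 500 kWh × €0.125 = €62.50
Next 282 kWh × €0.212 = €59.78
Remaining tier: 0 kWh (not reached)
Total = €122.28

€122.28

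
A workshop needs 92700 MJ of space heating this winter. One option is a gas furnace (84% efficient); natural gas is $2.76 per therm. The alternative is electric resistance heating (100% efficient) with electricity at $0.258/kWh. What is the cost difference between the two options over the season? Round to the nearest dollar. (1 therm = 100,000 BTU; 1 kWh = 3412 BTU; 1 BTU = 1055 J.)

$3757

Heat load = 92700 MJ = 92,700,000,000 J / 1055 = 87,867,299 BTU
Gas: input = 87,867,299 / 0.84 = 104,603,927 BTU = 1,046 therm → 1,046 × $2.76 = $2,887.07
Electric: 87,867,299 BTU / 3412 = 25,750 kWh → × $0.258 = $6,644.13
Difference = |$2,887.07 − $6,644.13| = $3,757.06 ≈ $3757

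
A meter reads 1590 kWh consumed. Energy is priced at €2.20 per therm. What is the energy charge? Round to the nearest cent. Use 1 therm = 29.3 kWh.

1590 kWh × (0.03413 therm/kWh) = 54.27 therm
Cost = 54.27 therm × €2.20/therm = €119.39

€119.39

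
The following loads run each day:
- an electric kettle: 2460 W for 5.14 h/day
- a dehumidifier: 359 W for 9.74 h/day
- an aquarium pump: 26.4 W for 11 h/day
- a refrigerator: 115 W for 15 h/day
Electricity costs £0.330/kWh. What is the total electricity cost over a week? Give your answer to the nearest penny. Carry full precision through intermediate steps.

£41.94

electric kettle: 2460 W × 5.14 h × 7 d = 88,511 Wh = 88.51 kWh
dehumidifier: 359 W × 9.74 h × 7 d = 24,477 Wh = 24.48 kWh
aquarium pump: 26.4 W × 11 h × 7 d = 2,033 Wh = 2.033 kWh
refrigerator: 115 W × 15 h × 7 d = 12,075 Wh = 12.07 kWh
Total energy = 88.51 + 24.48 + 2.033 + 12.07 = 127.1 kWh
Cost = 127.1 kWh × £0.330 = £41.94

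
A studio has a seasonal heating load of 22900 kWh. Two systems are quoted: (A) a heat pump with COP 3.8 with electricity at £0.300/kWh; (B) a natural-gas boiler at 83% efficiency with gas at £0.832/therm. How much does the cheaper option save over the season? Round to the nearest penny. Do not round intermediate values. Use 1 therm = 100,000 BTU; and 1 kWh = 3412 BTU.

Heat load = 22900 kWh × 3412 = 78,134,800 BTU
Gas: input = 78,134,800 / 0.83 = 94,138,313 BTU = 941.4 therm → 941.4 × £0.832 = £783.23
Heat pump: 78,134,800 BTU / 3412 = 22,900 kWh heat; / 3.8 = 6,026 kWh in → × £0.300 = £1,807.89
Difference = |£783.23 − £1,807.89| = £1,024.66

£1024.66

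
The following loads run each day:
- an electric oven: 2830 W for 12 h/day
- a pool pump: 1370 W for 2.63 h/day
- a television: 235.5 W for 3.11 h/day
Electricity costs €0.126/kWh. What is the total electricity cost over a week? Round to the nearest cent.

electric oven: 2830 W × 12 h × 7 d = 237,720 Wh = 237.7 kWh
pool pump: 1370 W × 2.63 h × 7 d = 25,222 Wh = 25.22 kWh
television: 235.5 W × 3.11 h × 7 d = 5,127 Wh = 5.127 kWh
Total energy = 237.7 + 25.22 + 5.127 = 268.1 kWh
Cost = 268.1 kWh × €0.126 = €33.78

€33.78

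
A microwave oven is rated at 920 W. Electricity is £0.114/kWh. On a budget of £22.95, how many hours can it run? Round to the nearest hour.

Energy budget = £22.95 / £0.114 per kWh = 201.3 kWh = 201,316 Wh
Runtime = 201,316 Wh / 920 W = 218.8 h

219 h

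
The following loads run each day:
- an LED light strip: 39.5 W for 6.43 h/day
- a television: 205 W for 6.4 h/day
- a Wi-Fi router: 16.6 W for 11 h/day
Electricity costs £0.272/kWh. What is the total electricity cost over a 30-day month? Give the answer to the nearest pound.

LED light strip: 39.5 W × 6.43 h × 30 d = 7,620 Wh = 7.62 kWh
television: 205 W × 6.4 h × 30 d = 39,360 Wh = 39.36 kWh
Wi-Fi router: 16.6 W × 11 h × 30 d = 5,478 Wh = 5.478 kWh
Total energy = 7.62 + 39.36 + 5.478 = 52.46 kWh
Cost = 52.46 kWh × £0.272 = £14.27 ≈ £14

£14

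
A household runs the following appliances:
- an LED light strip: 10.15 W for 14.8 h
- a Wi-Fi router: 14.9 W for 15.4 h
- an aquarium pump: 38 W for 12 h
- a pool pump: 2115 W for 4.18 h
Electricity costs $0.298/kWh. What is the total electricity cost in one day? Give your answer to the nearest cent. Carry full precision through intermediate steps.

$2.88

LED light strip: 10.15 W × 14.8 h = 150 Wh = 0.1502 kWh
Wi-Fi router: 14.9 W × 15.4 h = 229 Wh = 0.2295 kWh
aquarium pump: 38 W × 12 h = 456 Wh = 0.456 kWh
pool pump: 2115 W × 4.18 h = 8,841 Wh = 8.841 kWh
Total energy = 0.1502 + 0.2295 + 0.456 + 8.841 = 9.676 kWh
Cost = 9.676 kWh × $0.298 = $2.88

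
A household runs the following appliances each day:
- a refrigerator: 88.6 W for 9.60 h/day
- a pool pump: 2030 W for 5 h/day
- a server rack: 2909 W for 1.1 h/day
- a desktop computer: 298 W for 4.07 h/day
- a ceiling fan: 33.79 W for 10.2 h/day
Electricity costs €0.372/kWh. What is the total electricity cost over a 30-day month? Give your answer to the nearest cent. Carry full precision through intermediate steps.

€175.86

refrigerator: 88.6 W × 9.60 h × 30 d = 25,517 Wh = 25.52 kWh
pool pump: 2030 W × 5 h × 30 d = 304,500 Wh = 304.5 kWh
server rack: 2909 W × 1.1 h × 30 d = 95,997 Wh = 96 kWh
desktop computer: 298 W × 4.07 h × 30 d = 36,386 Wh = 36.39 kWh
ceiling fan: 33.79 W × 10.2 h × 30 d = 10,340 Wh = 10.34 kWh
Total energy = 25.52 + 304.5 + 96 + 36.39 + 10.34 = 472.7 kWh
Cost = 472.7 kWh × €0.372 = €175.86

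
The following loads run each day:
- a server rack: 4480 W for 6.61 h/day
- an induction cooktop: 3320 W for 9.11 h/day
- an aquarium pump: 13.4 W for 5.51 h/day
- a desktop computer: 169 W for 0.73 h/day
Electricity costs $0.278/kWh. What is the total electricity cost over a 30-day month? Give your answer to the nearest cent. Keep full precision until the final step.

server rack: 4480 W × 6.61 h × 30 d = 888,384 Wh = 888.4 kWh
induction cooktop: 3320 W × 9.11 h × 30 d = 907,356 Wh = 907.4 kWh
aquarium pump: 13.4 W × 5.51 h × 30 d = 2,215 Wh = 2.215 kWh
desktop computer: 169 W × 0.73 h × 30 d = 3,701 Wh = 3.701 kWh
Total energy = 888.4 + 907.4 + 2.215 + 3.701 = 1,802 kWh
Cost = 1,802 kWh × $0.278 = $500.86

$500.86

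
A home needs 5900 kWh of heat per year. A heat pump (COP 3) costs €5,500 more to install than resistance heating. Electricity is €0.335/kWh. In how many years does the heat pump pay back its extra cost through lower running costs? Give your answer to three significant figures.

Resistance: 5900 kWh × €0.335 = €1,976.50/yr
Heat pump: 5900 / 3 = 1967 kWh in → × €0.335 = €658.83/yr
Annual savings = €1,317.67
Payback = €5,500 / €1,317.67 = 4.17 years

4.17 years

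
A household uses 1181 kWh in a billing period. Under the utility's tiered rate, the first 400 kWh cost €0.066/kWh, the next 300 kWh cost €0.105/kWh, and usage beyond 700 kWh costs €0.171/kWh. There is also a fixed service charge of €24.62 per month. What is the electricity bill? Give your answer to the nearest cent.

€164.77

First 400 kWh × €0.066 = €26.40
Next 300 kWh × €0.105 = €31.50
Remaining 481 kWh × €0.171 = €82.25
Energy charge = €140.15; + service €24.62 = €164.77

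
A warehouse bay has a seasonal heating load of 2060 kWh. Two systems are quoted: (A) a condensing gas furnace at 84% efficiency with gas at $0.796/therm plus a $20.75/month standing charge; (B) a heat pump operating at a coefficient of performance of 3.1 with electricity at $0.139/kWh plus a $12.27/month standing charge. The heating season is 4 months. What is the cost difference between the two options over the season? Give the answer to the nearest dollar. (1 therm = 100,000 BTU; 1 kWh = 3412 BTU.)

Heat load = 2060 kWh × 3412 = 7,028,720 BTU
Gas: input = 7,028,720 / 0.84 = 8,367,524 BTU = 83.68 therm → 83.68 × $0.796 = $66.61; + 4 × $20.75 standing = $149.61
Heat pump: 7,028,720 BTU / 3412 = 2,060 kWh heat; / 3.1 = 664.5 kWh in → × $0.139 = $92.37; + 4 × $12.27 standing = $141.45
Difference = |$149.61 − $141.45| = $8.16 ≈ $8

$8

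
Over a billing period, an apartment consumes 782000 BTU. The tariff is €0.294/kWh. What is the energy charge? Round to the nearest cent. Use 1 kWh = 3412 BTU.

782000 BTU × (0.00029308 kWh/BTU) = 229.2 kWh
Cost = 229.2 kWh × €0.294/kWh = €67.38

€67.38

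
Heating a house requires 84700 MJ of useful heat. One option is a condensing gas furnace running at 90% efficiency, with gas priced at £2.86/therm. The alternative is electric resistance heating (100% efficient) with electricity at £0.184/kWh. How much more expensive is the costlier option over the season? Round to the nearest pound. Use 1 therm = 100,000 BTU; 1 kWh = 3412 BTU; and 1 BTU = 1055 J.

£1778

Heat load = 84700 MJ = 84,700,000,000 J / 1055 = 80,284,360 BTU
Gas: input = 80,284,360 / 0.90 = 89,204,845 BTU = 892 therm → 892 × £2.86 = £2,551.26
Electric: 80,284,360 BTU / 3412 = 23,530 kWh → × £0.184 = £4,329.52
Difference = |£2,551.26 − £4,329.52| = £1,778.26 ≈ £1778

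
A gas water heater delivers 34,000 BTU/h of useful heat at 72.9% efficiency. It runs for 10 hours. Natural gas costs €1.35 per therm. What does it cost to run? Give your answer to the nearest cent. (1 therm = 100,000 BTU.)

Heat delivered = 34,000 BTU/h × 10 h = 340,000 BTU
Gas input = 340,000 / 0.729 = 466,392 BTU
= 466,392 / 100,000 = 4.664 therm
Cost = 4.664 × €1.35/therm = €6.30

€6.30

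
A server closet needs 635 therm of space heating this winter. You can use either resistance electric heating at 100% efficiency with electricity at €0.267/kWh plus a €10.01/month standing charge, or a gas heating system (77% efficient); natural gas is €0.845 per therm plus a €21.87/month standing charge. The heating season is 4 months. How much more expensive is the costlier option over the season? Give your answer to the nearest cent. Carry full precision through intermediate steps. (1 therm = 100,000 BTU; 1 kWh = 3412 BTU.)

Heat load = 635 therm × 100,000 = 63,500,000 BTU
Gas: input = 63,500,000 / 0.77 = 82,467,532 BTU = 824.7 therm → 824.7 × €0.845 = €696.85; + 4 × €21.87 standing = €784.33
Electric: 63,500,000 BTU / 3412 = 18,610 kWh → × €0.267 = €4,969.08; + 4 × €10.01 standing = €5,009.12
Difference = |€784.33 − €5,009.12| = €4,224.79

€4224.79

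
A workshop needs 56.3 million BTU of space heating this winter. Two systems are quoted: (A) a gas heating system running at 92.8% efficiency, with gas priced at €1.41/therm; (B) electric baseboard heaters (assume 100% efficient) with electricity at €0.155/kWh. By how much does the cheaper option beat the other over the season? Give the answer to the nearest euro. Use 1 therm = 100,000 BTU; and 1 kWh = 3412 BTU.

€1702

Heat load = 56.3 × 10⁶ BTU = 56,300,000 BTU
Gas: input = 56,300,000 / 0.928 = 60,668,103 BTU = 606.7 therm → 606.7 × €1.41 = €855.42
Electric: 56,300,000 BTU / 3412 = 16,500 kWh → × €0.155 = €2,557.59
Difference = |€855.42 − €2,557.59| = €1,702.17 ≈ €1702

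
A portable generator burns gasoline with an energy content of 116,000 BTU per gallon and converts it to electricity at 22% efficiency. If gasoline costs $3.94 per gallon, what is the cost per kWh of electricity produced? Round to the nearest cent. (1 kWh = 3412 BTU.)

$0.53

Electrical output per gallon = 116,000 BTU × 0.22 / 3412 BTU/kWh = 7.479 kWh
Cost per kWh = $3.94 / 7.479 kWh = $0.527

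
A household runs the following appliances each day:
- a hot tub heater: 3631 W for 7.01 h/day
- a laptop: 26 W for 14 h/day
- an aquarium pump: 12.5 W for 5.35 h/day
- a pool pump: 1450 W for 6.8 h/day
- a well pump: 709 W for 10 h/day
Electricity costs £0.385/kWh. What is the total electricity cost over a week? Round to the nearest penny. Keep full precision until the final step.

£115.44

hot tub heater: 3631 W × 7.01 h × 7 d = 178,173 Wh = 178.2 kWh
laptop: 26 W × 14 h × 7 d = 2,548 Wh = 2.548 kWh
aquarium pump: 12.5 W × 5.35 h × 7 d = 468 Wh = 0.4681 kWh
pool pump: 1450 W × 6.8 h × 7 d = 69,020 Wh = 69.02 kWh
well pump: 709 W × 10 h × 7 d = 49,630 Wh = 49.63 kWh
Total energy = 178.2 + 2.548 + 0.4681 + 69.02 + 49.63 = 299.8 kWh
Cost = 299.8 kWh × £0.385 = £115.44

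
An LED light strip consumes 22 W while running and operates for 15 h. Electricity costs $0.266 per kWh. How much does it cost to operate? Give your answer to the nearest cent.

$0.09

Energy = 22 W × 15 h = 330 Wh = 0.33 kWh
Cost = 0.33 kWh × $0.266/kWh = $0.09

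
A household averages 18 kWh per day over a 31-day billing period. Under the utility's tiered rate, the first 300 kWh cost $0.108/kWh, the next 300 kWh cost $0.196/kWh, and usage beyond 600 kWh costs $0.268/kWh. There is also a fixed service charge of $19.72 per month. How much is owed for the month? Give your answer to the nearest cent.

$102.69

Usage = 18 kWh/day × 31 days = 558 kWh
First 300 kWh × $0.108 = $32.40
Next 258 kWh × $0.196 = $50.57
Remaining tier: 0 kWh (not reached)
Energy charge = $82.97; + service $19.72 = $102.69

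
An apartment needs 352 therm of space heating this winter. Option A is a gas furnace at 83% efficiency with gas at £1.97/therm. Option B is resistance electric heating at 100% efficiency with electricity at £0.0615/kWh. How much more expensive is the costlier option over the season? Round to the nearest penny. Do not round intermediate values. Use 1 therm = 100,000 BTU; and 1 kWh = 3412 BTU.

£201.00

Heat load = 352 therm × 100,000 = 35,200,000 BTU
Gas: input = 35,200,000 / 0.83 = 42,409,639 BTU = 424.1 therm → 424.1 × £1.97 = £835.47
Electric: 35,200,000 BTU / 3412 = 10,320 kWh → × £0.0615 = £634.47
Difference = |£835.47 − £634.47| = £201.00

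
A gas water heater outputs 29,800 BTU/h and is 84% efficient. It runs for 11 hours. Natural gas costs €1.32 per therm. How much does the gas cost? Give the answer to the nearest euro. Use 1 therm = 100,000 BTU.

Heat delivered = 29,800 BTU/h × 11 h = 327,800 BTU
Gas input = 327,800 / 0.84 = 390,238 BTU
= 390,238 / 100,000 = 3.902 therm
Cost = 3.902 × €1.32/therm = €5.15 ≈ €5

€5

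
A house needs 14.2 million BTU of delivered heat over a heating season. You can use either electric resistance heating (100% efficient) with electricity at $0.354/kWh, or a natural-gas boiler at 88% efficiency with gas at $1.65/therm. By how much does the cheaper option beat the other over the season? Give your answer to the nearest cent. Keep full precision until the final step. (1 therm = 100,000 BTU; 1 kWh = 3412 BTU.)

$1207.02

Heat load = 14.2 × 10⁶ BTU = 14,200,000 BTU
Gas: input = 14,200,000 / 0.88 = 16,136,364 BTU = 161.4 therm → 161.4 × $1.65 = $266.25
Electric: 14,200,000 BTU / 3412 = 4,162 kWh → × $0.354 = $1,473.27
Difference = |$266.25 − $1,473.27| = $1,207.02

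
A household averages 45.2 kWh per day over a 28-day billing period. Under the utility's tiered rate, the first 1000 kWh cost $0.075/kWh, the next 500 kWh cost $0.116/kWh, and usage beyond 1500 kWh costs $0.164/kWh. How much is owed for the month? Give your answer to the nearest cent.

$105.81

Usage = 45.2 kWh/day × 28 days = 1265.6 kWh
First 1000 kWh × $0.075 = $75.00
Next 265.6 kWh × $0.116 = $30.81
Remaining tier: 0 kWh (not reached)
Total = $105.81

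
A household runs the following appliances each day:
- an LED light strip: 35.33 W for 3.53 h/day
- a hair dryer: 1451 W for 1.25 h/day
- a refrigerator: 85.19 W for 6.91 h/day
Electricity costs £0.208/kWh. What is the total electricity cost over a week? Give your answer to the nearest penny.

£3.68

LED light strip: 35.33 W × 3.53 h × 7 d = 873 Wh = 0.873 kWh
hair dryer: 1451 W × 1.25 h × 7 d = 12,696 Wh = 12.7 kWh
refrigerator: 85.19 W × 6.91 h × 7 d = 4,121 Wh = 4.121 kWh
Total energy = 0.873 + 12.7 + 4.121 = 17.69 kWh
Cost = 17.69 kWh × £0.208 = £3.68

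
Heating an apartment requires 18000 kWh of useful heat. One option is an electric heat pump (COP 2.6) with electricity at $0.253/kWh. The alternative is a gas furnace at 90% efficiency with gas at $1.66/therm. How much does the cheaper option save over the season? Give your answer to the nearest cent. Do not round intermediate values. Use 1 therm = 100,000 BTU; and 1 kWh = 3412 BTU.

$618.75

Heat load = 18000 kWh × 3412 = 61,416,000 BTU
Gas: input = 61,416,000 / 0.90 = 68,240,000 BTU = 682.4 therm → 682.4 × $1.66 = $1,132.78
Heat pump: 61,416,000 BTU / 3412 = 18,000 kWh heat; / 2.6 = 6,923 kWh in → × $0.253 = $1,751.54
Difference = |$1,132.78 − $1,751.54| = $618.75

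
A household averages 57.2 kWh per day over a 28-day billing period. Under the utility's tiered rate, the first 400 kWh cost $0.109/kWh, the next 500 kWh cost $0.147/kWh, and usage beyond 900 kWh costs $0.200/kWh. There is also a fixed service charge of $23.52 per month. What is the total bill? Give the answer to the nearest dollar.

$281

Usage = 57.2 kWh/day × 28 days = 1601.6 kWh
First 400 kWh × $0.109 = $43.60
Next 500 kWh × $0.147 = $73.50
Remaining 701.6 kWh × $0.200 = $140.32
Energy charge = $257.42; + service $23.52 = $280.94 ≈ $281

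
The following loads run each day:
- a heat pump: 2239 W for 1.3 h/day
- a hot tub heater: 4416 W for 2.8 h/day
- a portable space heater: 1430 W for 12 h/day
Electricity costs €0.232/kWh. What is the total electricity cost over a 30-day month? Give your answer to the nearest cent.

heat pump: 2239 W × 1.3 h × 30 d = 87,321 Wh = 87.32 kWh
hot tub heater: 4416 W × 2.8 h × 30 d = 370,944 Wh = 370.9 kWh
portable space heater: 1430 W × 12 h × 30 d = 514,800 Wh = 514.8 kWh
Total energy = 87.32 + 370.9 + 514.8 = 973.1 kWh
Cost = 973.1 kWh × €0.232 = €225.75

€225.75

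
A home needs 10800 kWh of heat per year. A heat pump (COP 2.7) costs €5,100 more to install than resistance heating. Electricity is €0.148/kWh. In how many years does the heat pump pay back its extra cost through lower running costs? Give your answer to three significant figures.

5.07 years

Resistance: 10800 kWh × €0.148 = €1,598.40/yr
Heat pump: 10800 / 2.7 = 4000 kWh in → × €0.148 = €592.00/yr
Annual savings = €1,006.40
Payback = €5,100 / €1,006.40 = 5.07 years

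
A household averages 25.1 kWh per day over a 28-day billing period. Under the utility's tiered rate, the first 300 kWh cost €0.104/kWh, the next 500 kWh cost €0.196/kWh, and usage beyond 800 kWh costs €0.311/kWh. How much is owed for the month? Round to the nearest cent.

Usage = 25.1 kWh/day × 28 days = 702.8 kWh
First 300 kWh × €0.104 = €31.20
Next 402.8 kWh × €0.196 = €78.95
Remaining tier: 0 kWh (not reached)
Total = €110.15

€110.15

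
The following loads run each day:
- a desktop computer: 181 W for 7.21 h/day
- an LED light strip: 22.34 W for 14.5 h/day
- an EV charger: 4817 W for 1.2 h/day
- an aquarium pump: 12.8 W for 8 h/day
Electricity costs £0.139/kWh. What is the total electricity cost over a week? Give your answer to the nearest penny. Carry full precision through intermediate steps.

£7.31

desktop computer: 181 W × 7.21 h × 7 d = 9,135 Wh = 9.135 kWh
LED light strip: 22.34 W × 14.5 h × 7 d = 2,268 Wh = 2.268 kWh
EV charger: 4817 W × 1.2 h × 7 d = 40,463 Wh = 40.46 kWh
aquarium pump: 12.8 W × 8 h × 7 d = 717 Wh = 0.7168 kWh
Total energy = 9.135 + 2.268 + 40.46 + 0.7168 = 52.58 kWh
Cost = 52.58 kWh × £0.139 = £7.31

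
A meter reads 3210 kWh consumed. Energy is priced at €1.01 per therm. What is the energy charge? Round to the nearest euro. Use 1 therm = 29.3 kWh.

3210 kWh × (0.03413 therm/kWh) = 109.6 therm
Cost = 109.6 therm × €1.01/therm = €110.65 ≈ €111

€111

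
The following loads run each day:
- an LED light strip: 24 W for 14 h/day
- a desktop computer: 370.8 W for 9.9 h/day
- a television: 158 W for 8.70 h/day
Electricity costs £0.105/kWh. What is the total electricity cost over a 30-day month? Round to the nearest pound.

£17

LED light strip: 24 W × 14 h × 30 d = 10,080 Wh = 10.08 kWh
desktop computer: 370.8 W × 9.9 h × 30 d = 110,128 Wh = 110.1 kWh
television: 158 W × 8.70 h × 30 d = 41,238 Wh = 41.24 kWh
Total energy = 10.08 + 110.1 + 41.24 = 161.4 kWh
Cost = 161.4 kWh × £0.105 = £16.95 ≈ £17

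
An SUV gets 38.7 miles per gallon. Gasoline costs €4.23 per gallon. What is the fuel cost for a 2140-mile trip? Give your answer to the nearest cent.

Fuel = 2140 mi / 38.7 mpg = 55.3 gal
Cost = 55.3 gal × €4.23/gal = €233.91

€233.91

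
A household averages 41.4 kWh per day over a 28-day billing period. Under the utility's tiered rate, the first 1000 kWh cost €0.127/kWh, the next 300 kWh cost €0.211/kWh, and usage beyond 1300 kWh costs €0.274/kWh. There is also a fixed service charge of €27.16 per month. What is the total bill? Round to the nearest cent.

€187.75

Usage = 41.4 kWh/day × 28 days = 1159.2 kWh
First 1000 kWh × €0.127 = €127.00
Next 159.2 kWh × €0.211 = €33.59
Remaining tier: 0 kWh (not reached)
Energy charge = €160.59; + service €27.16 = €187.75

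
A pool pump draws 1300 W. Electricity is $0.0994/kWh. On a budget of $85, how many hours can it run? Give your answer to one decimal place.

657.8 h

Energy budget = $85 / $0.0994 per kWh = 855.1 kWh = 855,131 Wh
Runtime = 855,131 Wh / 1300 W = 657.8 h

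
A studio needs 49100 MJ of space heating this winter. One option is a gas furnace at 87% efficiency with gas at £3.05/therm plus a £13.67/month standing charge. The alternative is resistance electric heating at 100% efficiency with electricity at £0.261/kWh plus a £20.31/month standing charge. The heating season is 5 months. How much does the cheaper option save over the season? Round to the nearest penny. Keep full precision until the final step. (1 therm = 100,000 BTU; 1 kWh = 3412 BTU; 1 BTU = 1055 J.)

Heat load = 49100 MJ = 49,100,000,000 J / 1055 = 46,540,284 BTU
Gas: input = 46,540,284 / 0.87 = 53,494,580 BTU = 534.9 therm → 534.9 × £3.05 = £1,631.58; + 5 × £13.67 standing = £1,699.93
Electric: 46,540,284 BTU / 3412 = 13,640 kWh → × £0.261 = £3,560.09; + 5 × £20.31 standing = £3,661.64
Difference = |£1,699.93 − £3,661.64| = £1,961.70

£1961.70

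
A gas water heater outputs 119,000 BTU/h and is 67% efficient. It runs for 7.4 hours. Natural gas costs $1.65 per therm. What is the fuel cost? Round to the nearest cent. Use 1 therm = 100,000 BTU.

$21.69

Heat delivered = 119,000 BTU/h × 7.4 h = 880,600 BTU
Gas input = 880,600 / 0.67 = 1,314,328 BTU
= 1,314,328 / 100,000 = 13.14 therm
Cost = 13.14 × $1.65/therm = $21.69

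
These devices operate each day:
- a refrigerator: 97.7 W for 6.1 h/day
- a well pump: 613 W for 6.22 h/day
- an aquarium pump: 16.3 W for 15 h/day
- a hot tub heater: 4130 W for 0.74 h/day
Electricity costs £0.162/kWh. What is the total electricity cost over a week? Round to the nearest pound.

£9

refrigerator: 97.7 W × 6.1 h × 7 d = 4,172 Wh = 4.172 kWh
well pump: 613 W × 6.22 h × 7 d = 26,690 Wh = 26.69 kWh
aquarium pump: 16.3 W × 15 h × 7 d = 1,712 Wh = 1.712 kWh
hot tub heater: 4130 W × 0.74 h × 7 d = 21,393 Wh = 21.39 kWh
Total energy = 4.172 + 26.69 + 1.712 + 21.39 = 53.97 kWh
Cost = 53.97 kWh × £0.162 = £8.74 ≈ £9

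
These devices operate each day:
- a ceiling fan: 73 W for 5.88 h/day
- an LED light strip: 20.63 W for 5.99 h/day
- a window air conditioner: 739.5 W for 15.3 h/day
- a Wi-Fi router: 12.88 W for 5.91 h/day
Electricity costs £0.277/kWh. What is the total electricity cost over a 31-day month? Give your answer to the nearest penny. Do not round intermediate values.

£102.56

ceiling fan: 73 W × 5.88 h × 31 d = 13,306 Wh = 13.31 kWh
LED light strip: 20.63 W × 5.99 h × 31 d = 3,831 Wh = 3.831 kWh
window air conditioner: 739.5 W × 15.3 h × 31 d = 350,745 Wh = 350.7 kWh
Wi-Fi router: 12.88 W × 5.91 h × 31 d = 2,360 Wh = 2.36 kWh
Total energy = 13.31 + 3.831 + 350.7 + 2.36 = 370.2 kWh
Cost = 370.2 kWh × £0.277 = £102.56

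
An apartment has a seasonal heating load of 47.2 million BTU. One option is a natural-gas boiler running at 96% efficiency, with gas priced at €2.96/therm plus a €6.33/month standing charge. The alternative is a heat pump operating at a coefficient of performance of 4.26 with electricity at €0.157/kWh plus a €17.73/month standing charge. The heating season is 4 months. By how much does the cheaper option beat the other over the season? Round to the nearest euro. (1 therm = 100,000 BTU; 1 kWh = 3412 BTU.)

€900

Heat load = 47.2 × 10⁶ BTU = 47,200,000 BTU
Gas: input = 47,200,000 / 0.96 = 49,166,667 BTU = 491.7 therm → 491.7 × €2.96 = €1,455.33; + 4 × €6.33 standing = €1,480.65
Heat pump: 47,200,000 BTU / 3412 = 13,830 kWh heat; / 4.26 = 3,247 kWh in → × €0.157 = €509.83; + 4 × €17.73 standing = €580.75
Difference = |€1,480.65 − €580.75| = €899.91 ≈ €900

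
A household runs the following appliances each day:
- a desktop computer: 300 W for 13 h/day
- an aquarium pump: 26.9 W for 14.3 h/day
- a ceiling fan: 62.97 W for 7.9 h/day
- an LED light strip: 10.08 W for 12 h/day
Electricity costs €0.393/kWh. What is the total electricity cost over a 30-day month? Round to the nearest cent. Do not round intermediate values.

desktop computer: 300 W × 13 h × 30 d = 117,000 Wh = 117 kWh
aquarium pump: 26.9 W × 14.3 h × 30 d = 11,540 Wh = 11.54 kWh
ceiling fan: 62.97 W × 7.9 h × 30 d = 14,924 Wh = 14.92 kWh
LED light strip: 10.08 W × 12 h × 30 d = 3,629 Wh = 3.629 kWh
Total energy = 117 + 11.54 + 14.92 + 3.629 = 147.1 kWh
Cost = 147.1 kWh × €0.393 = €57.81

€57.81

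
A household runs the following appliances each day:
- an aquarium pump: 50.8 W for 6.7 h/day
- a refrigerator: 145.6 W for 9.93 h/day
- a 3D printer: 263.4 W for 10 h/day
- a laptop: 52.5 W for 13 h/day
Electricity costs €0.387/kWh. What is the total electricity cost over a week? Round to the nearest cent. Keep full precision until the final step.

aquarium pump: 50.8 W × 6.7 h × 7 d = 2,383 Wh = 2.383 kWh
refrigerator: 145.6 W × 9.93 h × 7 d = 10,121 Wh = 10.12 kWh
3D printer: 263.4 W × 10 h × 7 d = 18,438 Wh = 18.44 kWh
laptop: 52.5 W × 13 h × 7 d = 4,778 Wh = 4.777 kWh
Total energy = 2.383 + 10.12 + 18.44 + 4.777 = 35.72 kWh
Cost = 35.72 kWh × €0.387 = €13.82

€13.82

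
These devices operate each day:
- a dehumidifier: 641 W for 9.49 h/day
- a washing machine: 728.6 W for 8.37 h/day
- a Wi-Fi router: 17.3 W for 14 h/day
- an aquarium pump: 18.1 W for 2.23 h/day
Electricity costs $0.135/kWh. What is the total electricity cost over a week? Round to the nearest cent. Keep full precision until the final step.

dehumidifier: 641 W × 9.49 h × 7 d = 42,582 Wh = 42.58 kWh
washing machine: 728.6 W × 8.37 h × 7 d = 42,689 Wh = 42.69 kWh
Wi-Fi router: 17.3 W × 14 h × 7 d = 1,695 Wh = 1.695 kWh
aquarium pump: 18.1 W × 2.23 h × 7 d = 283 Wh = 0.2825 kWh
Total energy = 42.58 + 42.69 + 1.695 + 0.2825 = 87.25 kWh
Cost = 87.25 kWh × $0.135 = $11.78

$11.78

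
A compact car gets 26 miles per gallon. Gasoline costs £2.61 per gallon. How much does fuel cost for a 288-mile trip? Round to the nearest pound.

Fuel = 288 mi / 26 mpg = 11.08 gal
Cost = 11.08 gal × £2.61/gal = £28.91 ≈ £29

£29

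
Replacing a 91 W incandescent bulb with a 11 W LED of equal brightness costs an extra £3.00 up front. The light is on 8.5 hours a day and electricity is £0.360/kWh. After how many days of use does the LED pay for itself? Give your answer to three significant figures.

12.3 days

Power saved = 91 − 11 = 80 W
Daily energy saved = 80 W × 8.5 h = 680 Wh = 0.68 kWh
Daily savings = 0.68 × £0.360 = £0.2448
Payback = £3.00 / £0.2448 per day = 12.25 days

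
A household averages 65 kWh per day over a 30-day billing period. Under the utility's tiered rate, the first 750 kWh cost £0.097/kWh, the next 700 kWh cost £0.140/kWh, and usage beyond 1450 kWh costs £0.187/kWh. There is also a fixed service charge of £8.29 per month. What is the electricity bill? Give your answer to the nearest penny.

Usage = 65 kWh/day × 30 days = 1950 kWh
First 750 kWh × £0.097 = £72.75
Next 700 kWh × £0.140 = £98.00
Remaining 500 kWh × £0.187 = £93.50
Energy charge = £264.25; + service £8.29 = £272.54

£272.54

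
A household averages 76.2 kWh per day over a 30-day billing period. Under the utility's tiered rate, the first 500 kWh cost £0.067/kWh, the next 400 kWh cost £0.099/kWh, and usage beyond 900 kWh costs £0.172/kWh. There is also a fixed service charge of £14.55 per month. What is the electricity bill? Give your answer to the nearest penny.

£326.04

Usage = 76.2 kWh/day × 30 days = 2286 kWh
First 500 kWh × £0.067 = £33.50
Next 400 kWh × £0.099 = £39.60
Remaining 1386 kWh × £0.172 = £238.39
Energy charge = £311.49; + service £14.55 = £326.04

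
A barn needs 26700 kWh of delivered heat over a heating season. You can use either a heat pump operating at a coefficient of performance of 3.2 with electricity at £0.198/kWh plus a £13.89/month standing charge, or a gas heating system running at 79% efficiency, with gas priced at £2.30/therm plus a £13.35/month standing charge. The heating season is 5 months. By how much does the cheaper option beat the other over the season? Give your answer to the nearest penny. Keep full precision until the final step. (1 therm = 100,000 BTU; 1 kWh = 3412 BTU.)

£997.53

Heat load = 26700 kWh × 3412 = 91,100,400 BTU
Gas: input = 91,100,400 / 0.79 = 115,316,962 BTU = 1,153 therm → 1,153 × £2.30 = £2,652.29; + 5 × £13.35 standing = £2,719.04
Heat pump: 91,100,400 BTU / 3412 = 26,700 kWh heat; / 3.2 = 8,344 kWh in → × £0.198 = £1,652.06; + 5 × £13.89 standing = £1,721.51
Difference = |£2,719.04 − £1,721.51| = £997.53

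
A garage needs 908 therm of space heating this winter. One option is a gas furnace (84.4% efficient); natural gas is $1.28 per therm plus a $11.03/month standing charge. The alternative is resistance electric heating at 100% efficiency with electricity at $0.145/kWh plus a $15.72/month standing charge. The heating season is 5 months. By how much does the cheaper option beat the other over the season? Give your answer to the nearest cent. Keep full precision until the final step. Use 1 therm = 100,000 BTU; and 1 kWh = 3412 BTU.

Heat load = 908 therm × 100,000 = 90,800,000 BTU
Gas: input = 90,800,000 / 0.844 = 107,582,938 BTU = 1,076 therm → 1,076 × $1.28 = $1,377.06; + 5 × $11.03 standing = $1,432.21
Electric: 90,800,000 BTU / 3412 = 26,610 kWh → × $0.145 = $3,858.73; + 5 × $15.72 standing = $3,937.33
Difference = |$1,432.21 − $3,937.33| = $2,505.12

$2505.12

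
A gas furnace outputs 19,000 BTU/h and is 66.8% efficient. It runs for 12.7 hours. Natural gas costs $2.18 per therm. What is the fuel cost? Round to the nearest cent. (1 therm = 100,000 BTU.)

Heat delivered = 19,000 BTU/h × 12.7 h = 241,300 BTU
Gas input = 241,300 / 0.668 = 361,228 BTU
= 361,228 / 100,000 = 3.612 therm
Cost = 3.612 × $2.18/therm = $7.87

$7.87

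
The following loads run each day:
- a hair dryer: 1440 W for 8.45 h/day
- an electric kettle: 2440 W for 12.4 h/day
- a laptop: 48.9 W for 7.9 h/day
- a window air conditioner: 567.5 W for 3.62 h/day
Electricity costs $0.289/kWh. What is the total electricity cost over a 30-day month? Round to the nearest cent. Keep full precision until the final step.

hair dryer: 1440 W × 8.45 h × 30 d = 365,040 Wh = 365 kWh
electric kettle: 2440 W × 12.4 h × 30 d = 907,680 Wh = 907.7 kWh
laptop: 48.9 W × 7.9 h × 30 d = 11,589 Wh = 11.59 kWh
window air conditioner: 567.5 W × 3.62 h × 30 d = 61,630 Wh = 61.63 kWh
Total energy = 365 + 907.7 + 11.59 + 61.63 = 1,346 kWh
Cost = 1,346 kWh × $0.289 = $388.98

$388.98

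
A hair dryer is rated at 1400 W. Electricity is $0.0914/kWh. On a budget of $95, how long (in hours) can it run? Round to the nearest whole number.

Energy budget = $95 / $0.0914 per kWh = 1,039 kWh = 1,039,387 Wh
Runtime = 1,039,387 Wh / 1400 W = 742.4 h

742 h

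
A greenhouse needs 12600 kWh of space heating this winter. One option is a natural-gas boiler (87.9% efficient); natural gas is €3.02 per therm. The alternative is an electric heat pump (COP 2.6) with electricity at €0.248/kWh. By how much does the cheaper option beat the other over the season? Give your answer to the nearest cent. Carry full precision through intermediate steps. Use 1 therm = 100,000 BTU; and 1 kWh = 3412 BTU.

€275.21

Heat load = 12600 kWh × 3412 = 42,991,200 BTU
Gas: input = 42,991,200 / 0.879 = 48,909,215 BTU = 489.1 therm → 489.1 × €3.02 = €1,477.06
Heat pump: 42,991,200 BTU / 3412 = 12,600 kWh heat; / 2.6 = 4,846 kWh in → × €0.248 = €1,201.85
Difference = |€1,477.06 − €1,201.85| = €275.21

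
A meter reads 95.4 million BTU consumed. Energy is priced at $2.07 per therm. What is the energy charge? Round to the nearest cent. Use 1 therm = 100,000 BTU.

95.4 million BTU × (10 therm/million BTU) = 954 therm
Cost = 954 therm × $2.07/therm = $1,974.78

$1974.78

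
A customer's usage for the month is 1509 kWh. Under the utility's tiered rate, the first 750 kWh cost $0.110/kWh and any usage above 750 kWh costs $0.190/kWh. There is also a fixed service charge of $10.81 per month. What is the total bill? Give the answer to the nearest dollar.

$238

First 750 kWh × $0.110 = $82.50
Remaining 759 kWh × $0.190 = $144.21
Energy charge = $226.71; + service $10.81 = $237.52 ≈ $238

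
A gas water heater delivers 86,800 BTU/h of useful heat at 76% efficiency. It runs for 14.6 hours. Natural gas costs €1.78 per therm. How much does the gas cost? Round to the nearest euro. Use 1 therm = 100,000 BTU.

Heat delivered = 86,800 BTU/h × 14.6 h = 1,267,280 BTU
Gas input = 1,267,280 / 0.76 = 1,667,474 BTU
= 1,667,474 / 100,000 = 16.67 therm
Cost = 16.67 × €1.78/therm = €29.68 ≈ €30

€30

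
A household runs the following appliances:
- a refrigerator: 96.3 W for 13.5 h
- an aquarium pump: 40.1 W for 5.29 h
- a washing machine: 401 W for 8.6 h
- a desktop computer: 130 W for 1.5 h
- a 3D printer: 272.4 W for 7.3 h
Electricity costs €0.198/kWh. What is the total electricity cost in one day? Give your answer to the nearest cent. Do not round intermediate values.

refrigerator: 96.3 W × 13.5 h = 1,300 Wh = 1.3 kWh
aquarium pump: 40.1 W × 5.29 h = 212 Wh = 0.2121 kWh
washing machine: 401 W × 8.6 h = 3,449 Wh = 3.449 kWh
desktop computer: 130 W × 1.5 h = 195 Wh = 0.195 kWh
3D printer: 272.4 W × 7.3 h = 1,989 Wh = 1.989 kWh
Total energy = 1.3 + 0.2121 + 3.449 + 0.195 + 1.989 = 7.144 kWh
Cost = 7.144 kWh × €0.198 = €1.41

€1.41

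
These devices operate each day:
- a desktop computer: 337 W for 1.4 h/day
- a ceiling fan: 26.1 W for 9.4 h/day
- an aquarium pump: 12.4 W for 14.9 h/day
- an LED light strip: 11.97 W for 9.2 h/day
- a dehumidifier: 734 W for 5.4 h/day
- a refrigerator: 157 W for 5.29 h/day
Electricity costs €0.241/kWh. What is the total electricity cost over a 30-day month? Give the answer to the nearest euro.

€42

desktop computer: 337 W × 1.4 h × 30 d = 14,154 Wh = 14.15 kWh
ceiling fan: 26.1 W × 9.4 h × 30 d = 7,360 Wh = 7.36 kWh
aquarium pump: 12.4 W × 14.9 h × 30 d = 5,543 Wh = 5.543 kWh
LED light strip: 11.97 W × 9.2 h × 30 d = 3,304 Wh = 3.304 kWh
dehumidifier: 734 W × 5.4 h × 30 d = 118,908 Wh = 118.9 kWh
refrigerator: 157 W × 5.29 h × 30 d = 24,916 Wh = 24.92 kWh
Total energy = 14.15 + 7.36 + 5.543 + 3.304 + 118.9 + 24.92 = 174.2 kWh
Cost = 174.2 kWh × €0.241 = €41.98 ≈ €42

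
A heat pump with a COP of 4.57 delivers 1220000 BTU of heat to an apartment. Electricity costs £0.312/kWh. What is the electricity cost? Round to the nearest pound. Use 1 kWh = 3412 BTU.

Heat delivered = 1,220,000 BTU / 3412 = 357.6 kWh
Electrical input = 357.6 kWh / 4.57 = 78.24 kWh
Cost = 78.24 × £0.312/kWh = £24.41 ≈ £24

£24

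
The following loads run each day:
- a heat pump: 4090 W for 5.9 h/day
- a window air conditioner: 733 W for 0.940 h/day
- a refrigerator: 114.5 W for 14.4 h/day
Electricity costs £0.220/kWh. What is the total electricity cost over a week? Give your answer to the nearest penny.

£40.76

heat pump: 4090 W × 5.9 h × 7 d = 168,917 Wh = 168.9 kWh
window air conditioner: 733 W × 0.940 h × 7 d = 4,823 Wh = 4.823 kWh
refrigerator: 114.5 W × 14.4 h × 7 d = 11,542 Wh = 11.54 kWh
Total energy = 168.9 + 4.823 + 11.54 = 185.3 kWh
Cost = 185.3 kWh × £0.220 = £40.76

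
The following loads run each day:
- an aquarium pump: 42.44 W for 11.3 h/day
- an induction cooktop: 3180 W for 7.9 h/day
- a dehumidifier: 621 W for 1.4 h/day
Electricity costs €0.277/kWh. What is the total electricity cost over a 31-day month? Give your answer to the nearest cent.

aquarium pump: 42.44 W × 11.3 h × 31 d = 14,867 Wh = 14.87 kWh
induction cooktop: 3180 W × 7.9 h × 31 d = 778,782 Wh = 778.8 kWh
dehumidifier: 621 W × 1.4 h × 31 d = 26,951 Wh = 26.95 kWh
Total energy = 14.87 + 778.8 + 26.95 = 820.6 kWh
Cost = 820.6 kWh × €0.277 = €227.31

€227.31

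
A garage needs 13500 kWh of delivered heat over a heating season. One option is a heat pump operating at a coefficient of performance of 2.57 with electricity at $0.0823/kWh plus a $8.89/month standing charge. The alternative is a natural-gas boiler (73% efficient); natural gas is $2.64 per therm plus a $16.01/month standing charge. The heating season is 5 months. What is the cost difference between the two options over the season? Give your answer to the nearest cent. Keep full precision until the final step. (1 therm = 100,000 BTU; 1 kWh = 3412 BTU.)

$1269.09

Heat load = 13500 kWh × 3412 = 46,062,000 BTU
Gas: input = 46,062,000 / 0.73 = 63,098,630 BTU = 631 therm → 631 × $2.64 = $1,665.80; + 5 × $16.01 standing = $1,745.85
Heat pump: 46,062,000 BTU / 3412 = 13,500 kWh heat; / 2.57 = 5,253 kWh in → × $0.0823 = $432.32; + 5 × $8.89 standing = $476.77
Difference = |$1,745.85 − $476.77| = $1,269.09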